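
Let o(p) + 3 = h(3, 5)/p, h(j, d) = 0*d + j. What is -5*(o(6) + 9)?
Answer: -65/2 ≈ -32.500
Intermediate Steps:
h(j, d) = j (h(j, d) = 0 + j = j)
o(p) = -3 + 3/p
-5*(o(6) + 9) = -5*((-3 + 3/6) + 9) = -5*((-3 + 3*(⅙)) + 9) = -5*((-3 + ½) + 9) = -5*(-5/2 + 9) = -5*13/2 = -65/2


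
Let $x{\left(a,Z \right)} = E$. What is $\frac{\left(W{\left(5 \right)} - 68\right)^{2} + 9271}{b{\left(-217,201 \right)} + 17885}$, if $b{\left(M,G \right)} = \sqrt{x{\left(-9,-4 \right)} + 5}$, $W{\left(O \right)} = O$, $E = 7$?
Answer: $\frac{236797400}{319873213} - \frac{26480 \sqrt{3}}{319873213} \approx 0.74014$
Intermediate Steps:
$x{\left(a,Z \right)} = 7$
$b{\left(M,G \right)} = 2 \sqrt{3}$ ($b{\left(M,G \right)} = \sqrt{7 + 5} = \sqrt{12} = 2 \sqrt{3}$)
$\frac{\left(W{\left(5 \right)} - 68\right)^{2} + 9271}{b{\left(-217,201 \right)} + 17885} = \frac{\left(5 - 68\right)^{2} + 9271}{2 \sqrt{3} + 17885} = \frac{\left(-63\right)^{2} + 9271}{17885 + 2 \sqrt{3}} = \frac{3969 + 9271}{17885 + 2 \sqrt{3}} = \frac{13240}{17885 + 2 \sqrt{3}}$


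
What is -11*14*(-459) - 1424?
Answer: 69262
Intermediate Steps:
-11*14*(-459) - 1424 = -154*(-459) - 1424 = 70686 - 1424 = 69262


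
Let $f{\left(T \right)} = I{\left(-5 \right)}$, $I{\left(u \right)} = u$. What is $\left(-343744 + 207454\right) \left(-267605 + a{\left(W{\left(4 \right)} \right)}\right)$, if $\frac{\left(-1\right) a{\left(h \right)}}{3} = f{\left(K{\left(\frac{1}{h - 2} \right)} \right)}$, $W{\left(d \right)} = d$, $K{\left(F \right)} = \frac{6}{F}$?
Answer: $36469841100$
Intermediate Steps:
$f{\left(T \right)} = -5$
$a{\left(h \right)} = 15$ ($a{\left(h \right)} = \left(-3\right) \left(-5\right) = 15$)
$\left(-343744 + 207454\right) \left(-267605 + a{\left(W{\left(4 \right)} \right)}\right) = \left(-343744 + 207454\right) \left(-267605 + 15\right) = \left(-136290\right) \left(-267590\right) = 36469841100$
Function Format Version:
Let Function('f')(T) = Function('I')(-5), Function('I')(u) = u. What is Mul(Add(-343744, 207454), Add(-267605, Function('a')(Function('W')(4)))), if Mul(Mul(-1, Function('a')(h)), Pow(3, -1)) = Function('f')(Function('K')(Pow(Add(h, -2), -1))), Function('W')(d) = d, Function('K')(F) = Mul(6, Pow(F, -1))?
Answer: 36469841100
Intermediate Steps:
Function('f')(T) = -5
Function('a')(h) = 15 (Function('a')(h) = Mul(-3, -5) = 15)
Mul(Add(-343744, 207454), Add(-267605, Function('a')(Function('W')(4)))) = Mul(Add(-343744, 207454), Add(-267605, 15)) = Mul(-136290, -267590) = 36469841100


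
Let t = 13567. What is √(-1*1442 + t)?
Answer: 5*√485 ≈ 110.11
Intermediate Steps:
√(-1*1442 + t) = √(-1*1442 + 13567) = √(-1442 + 13567) = √12125 = 5*√485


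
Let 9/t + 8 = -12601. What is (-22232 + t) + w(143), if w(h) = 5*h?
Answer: -30145318/1401 ≈ -21517.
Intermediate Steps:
t = -1/1401 (t = 9/(-8 - 12601) = 9/(-12609) = 9*(-1/12609) = -1/1401 ≈ -0.00071378)
(-22232 + t) + w(143) = (-22232 - 1/1401) + 5*143 = -31147033/1401 + 715 = -30145318/1401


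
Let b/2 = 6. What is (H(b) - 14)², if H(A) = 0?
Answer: 196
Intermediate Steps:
b = 12 (b = 2*6 = 12)
(H(b) - 14)² = (0 - 14)² = (-14)² = 196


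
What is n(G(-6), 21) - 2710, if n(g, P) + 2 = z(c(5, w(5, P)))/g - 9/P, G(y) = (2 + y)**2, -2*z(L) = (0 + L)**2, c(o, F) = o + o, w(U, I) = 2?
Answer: -152071/56 ≈ -2715.6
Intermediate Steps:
c(o, F) = 2*o
z(L) = -L**2/2 (z(L) = -(0 + L)**2/2 = -L**2/2)
n(g, P) = -2 - 50/g - 9/P (n(g, P) = -2 + ((-(2*5)**2/2)/g - 9/P) = -2 + ((-1/2*10**2)/g - 9/P) = -2 + ((-1/2*100)/g - 9/P) = -2 + (-50/g - 9/P) = -2 - 50/g - 9/P)
n(G(-6), 21) - 2710 = (-2 - 50/(2 - 6)**2 - 9/21) - 2710 = (-2 - 50/((-4)**2) - 9*1/21) - 2710 = (-2 - 50/16 - 3/7) - 2710 = (-2 - 50*1/16 - 3/7) - 2710 = (-2 - 25/8 - 3/7) - 2710 = -311/56 - 2710 = -152071/56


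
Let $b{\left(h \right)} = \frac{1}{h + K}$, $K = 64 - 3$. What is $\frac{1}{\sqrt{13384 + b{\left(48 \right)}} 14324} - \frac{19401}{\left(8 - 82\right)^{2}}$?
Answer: $- \frac{19401}{5476} + \frac{\sqrt{159015413}}{20896667668} \approx -3.5429$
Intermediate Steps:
$K = 61$ ($K = 64 - 3 = 61$)
$b{\left(h \right)} = \frac{1}{61 + h}$ ($b{\left(h \right)} = \frac{1}{h + 61} = \frac{1}{61 + h}$)
$\frac{1}{\sqrt{13384 + b{\left(48 \right)}} 14324} - \frac{19401}{\left(8 - 82\right)^{2}} = \frac{1}{\sqrt{13384 + \frac{1}{61 + 48}} \cdot 14324} - \frac{19401}{\left(8 - 82\right)^{2}} = \frac{1}{\sqrt{13384 + \frac{1}{109}}} \cdot \frac{1}{14324} - \frac{19401}{\left(-74\right)^{2}} = \frac{1}{\sqrt{13384 + \frac{1}{109}}} \cdot \frac{1}{14324} - \frac{19401}{5476} = \frac{1}{\sqrt{\frac{1458857}{109}}} \cdot \frac{1}{14324} - \frac{19401}{5476} = \frac{1}{\frac{1}{109} \sqrt{159015413}} \cdot \frac{1}{14324} - \frac{19401}{5476} = \frac{\sqrt{159015413}}{1458857} \cdot \frac{1}{14324} - \frac{19401}{5476} = \frac{\sqrt{159015413}}{20896667668} - \frac{19401}{5476} = - \frac{19401}{5476} + \frac{\sqrt{159015413}}{20896667668}$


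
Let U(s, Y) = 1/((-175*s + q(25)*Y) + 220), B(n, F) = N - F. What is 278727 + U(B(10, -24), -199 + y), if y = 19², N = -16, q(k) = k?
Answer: 799946491/2870 ≈ 2.7873e+5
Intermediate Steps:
y = 361
B(n, F) = -16 - F
U(s, Y) = 1/(220 - 175*s + 25*Y) (U(s, Y) = 1/((-175*s + 25*Y) + 220) = 1/(220 - 175*s + 25*Y))
278727 + U(B(10, -24), -199 + y) = 278727 + 1/(5*(44 - 35*(-16 - 1*(-24)) + 5*(-199 + 361))) = 278727 + 1/(5*(44 - 35*(-16 + 24) + 5*162)) = 278727 + 1/(5*(44 - 35*8 + 810)) = 278727 + 1/(5*(44 - 280 + 810)) = 278727 + (⅕)/574 = 278727 + (⅕)*(1/574) = 278727 + 1/2870 = 799946491/2870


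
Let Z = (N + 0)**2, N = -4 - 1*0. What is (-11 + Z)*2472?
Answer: 12360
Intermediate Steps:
N = -4 (N = -4 + 0 = -4)
Z = 16 (Z = (-4 + 0)**2 = (-4)**2 = 16)
(-11 + Z)*2472 = (-11 + 16)*2472 = 5*2472 = 12360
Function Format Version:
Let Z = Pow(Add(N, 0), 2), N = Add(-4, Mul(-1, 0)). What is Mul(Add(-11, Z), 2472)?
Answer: 12360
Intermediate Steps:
N = -4 (N = Add(-4, 0) = -4)
Z = 16 (Z = Pow(Add(-4, 0), 2) = Pow(-4, 2) = 16)
Mul(Add(-11, Z), 2472) = Mul(Add(-11, 16), 2472) = Mul(5, 2472) = 12360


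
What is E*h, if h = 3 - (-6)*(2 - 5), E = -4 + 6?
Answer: -30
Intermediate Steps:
E = 2
h = -15 (h = 3 - (-6)*(-3) = 3 - 3*6 = 3 - 18 = -15)
E*h = 2*(-15) = -30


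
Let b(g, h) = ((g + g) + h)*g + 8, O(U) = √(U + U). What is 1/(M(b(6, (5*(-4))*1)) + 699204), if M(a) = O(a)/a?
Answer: 13984080/9777724672321 + 2*I*√5/9777724672321 ≈ 1.4302e-6 + 4.5738e-13*I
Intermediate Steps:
O(U) = √2*√U (O(U) = √(2*U) = √2*√U)
b(g, h) = 8 + g*(h + 2*g) (b(g, h) = (2*g + h)*g + 8 = (h + 2*g)*g + 8 = g*(h + 2*g) + 8 = 8 + g*(h + 2*g))
M(a) = √2/√a (M(a) = (√2*√a)/a = √2/√a)
1/(M(b(6, (5*(-4))*1)) + 699204) = 1/(√2/√(8 + 2*6² + 6*((5*(-4))*1)) + 699204) = 1/(√2/√(8 + 2*36 + 6*(-20*1)) + 699204) = 1/(√2/√(8 + 72 + 6*(-20)) + 699204) = 1/(√2/√(8 + 72 - 120) + 699204) = 1/(√2/√(-40) + 699204) = 1/(√2*(-I*√10/20) + 699204) = 1/(-I*√5/10 + 699204) = 1/(699204 - I*√5/10)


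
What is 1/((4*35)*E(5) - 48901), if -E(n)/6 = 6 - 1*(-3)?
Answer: -1/56461 ≈ -1.7711e-5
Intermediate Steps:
E(n) = -54 (E(n) = -6*(6 - 1*(-3)) = -6*(6 + 3) = -6*9 = -54)
1/((4*35)*E(5) - 48901) = 1/((4*35)*(-54) - 48901) = 1/(140*(-54) - 48901) = 1/(-7560 - 48901) = 1/(-56461) = -1/56461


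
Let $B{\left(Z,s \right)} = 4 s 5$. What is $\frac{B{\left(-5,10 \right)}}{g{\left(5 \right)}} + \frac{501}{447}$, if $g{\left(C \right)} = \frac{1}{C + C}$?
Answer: $\frac{298167}{149} \approx 2001.1$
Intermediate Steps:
$B{\left(Z,s \right)} = 20 s$
$g{\left(C \right)} = \frac{1}{2 C}$
$\frac{B{\left(-5,10 \right)}}{g{\left(5 \right)}} + \frac{501}{447} = \frac{20 \cdot 10}{\frac{1}{2} \cdot \frac{1}{5}} + \frac{501}{447} = \frac{200}{\frac{1}{2} \cdot \frac{1}{5}} + 501 \cdot \frac{1}{447} = 200 \frac{1}{\frac{1}{10}} + \frac{167}{149} = 200 \cdot 10 + \frac{167}{149} = 2000 + \frac{167}{149} = \frac{298167}{149}$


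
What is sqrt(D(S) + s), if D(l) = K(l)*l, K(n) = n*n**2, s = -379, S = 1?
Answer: 3*I*sqrt(42) ≈ 19.442*I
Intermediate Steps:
K(n) = n**3
D(l) = l**4 (D(l) = l**3*l = l**4)
sqrt(D(S) + s) = sqrt(1**4 - 379) = sqrt(1 - 379) = sqrt(-378) = 3*I*sqrt(42)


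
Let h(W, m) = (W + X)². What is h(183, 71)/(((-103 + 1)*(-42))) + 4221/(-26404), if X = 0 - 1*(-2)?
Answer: 15814181/2019906 ≈ 7.8292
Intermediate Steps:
X = 2 (X = 0 + 2 = 2)
h(W, m) = (2 + W)² (h(W, m) = (W + 2)² = (2 + W)²)
h(183, 71)/(((-103 + 1)*(-42))) + 4221/(-26404) = (2 + 183)²/(((-103 + 1)*(-42))) + 4221/(-26404) = 185²/((-102*(-42))) + 4221*(-1/26404) = 34225/4284 - 603/3772 = 15814181/2019906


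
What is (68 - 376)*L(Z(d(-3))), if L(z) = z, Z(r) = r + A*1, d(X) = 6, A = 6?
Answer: -3696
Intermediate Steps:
Z(r) = 6 + r (Z(r) = r + 6*1 = r + 6 = 6 + r)
(68 - 376)*L(Z(d(-3))) = (68 - 376)*(6 + 6) = -308*12 = -3696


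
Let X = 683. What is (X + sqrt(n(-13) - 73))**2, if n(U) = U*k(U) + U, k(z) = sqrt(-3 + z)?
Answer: (683 + sqrt(2)*sqrt(-43 - 26*I))**2 ≈ 4.7008e+5 - 13243.0*I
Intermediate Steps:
n(U) = U + U*sqrt(-3 + U) (n(U) = U*sqrt(-3 + U) + U = U + U*sqrt(-3 + U))
(X + sqrt(n(-13) - 73))**2 = (683 + sqrt(-13*(1 + sqrt(-3 - 13)) - 73))**2 = (683 + sqrt(-13*(1 + sqrt(-16)) - 73))**2 = (683 + sqrt(-13*(1 + 4*I) - 73))**2 = (683 + sqrt((-13 - 52*I) - 73))**2 = (683 + sqrt(-86 - 52*I))**2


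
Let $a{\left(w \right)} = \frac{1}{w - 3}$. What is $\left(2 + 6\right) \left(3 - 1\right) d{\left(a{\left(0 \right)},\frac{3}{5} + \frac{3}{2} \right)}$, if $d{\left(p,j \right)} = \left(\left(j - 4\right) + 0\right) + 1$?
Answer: $- \frac{72}{5} \approx -14.4$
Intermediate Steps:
$a{\left(w \right)} = \frac{1}{-3 + w}$
$d{\left(p,j \right)} = -3 + j$ ($d{\left(p,j \right)} = \left(\left(-4 + j\right) + 0\right) + 1 = \left(-4 + j\right) + 1 = -3 + j$)
$\left(2 + 6\right) \left(3 - 1\right) d{\left(a{\left(0 \right)},\frac{3}{5} + \frac{3}{2} \right)} = \left(2 + 6\right) \left(3 - 1\right) \left(-3 + \left(\frac{3}{5} + \frac{3}{2}\right)\right) = 8 \cdot 2 \left(-3 + \left(3 \cdot \frac{1}{5} + 3 \cdot \frac{1}{2}\right)\right) = 16 \left(-3 + \left(\frac{3}{5} + \frac{3}{2}\right)\right) = 16 \left(-3 + \frac{21}{10}\right) = 16 \left(- \frac{9}{10}\right) = - \frac{72}{5}$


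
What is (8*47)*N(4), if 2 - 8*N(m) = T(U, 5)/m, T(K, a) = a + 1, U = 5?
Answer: 47/2 ≈ 23.500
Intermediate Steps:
T(K, a) = 1 + a
N(m) = 1/4 - 3/(4*m) (N(m) = 1/4 - (1 + 5)/(8*m) = 1/4 - 3/(4*m))
(8*47)*N(4) = (8*47)*((1/4)*(-3 + 4)/4) = 376*((1/4)*(1/4)*1) = 376*(1/16) = 47/2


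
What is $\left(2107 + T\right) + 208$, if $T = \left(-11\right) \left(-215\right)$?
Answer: $4680$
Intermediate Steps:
$T = 2365$
$\left(2107 + T\right) + 208 = \left(2107 + 2365\right) + 208 = 4472 + 208 = 4680$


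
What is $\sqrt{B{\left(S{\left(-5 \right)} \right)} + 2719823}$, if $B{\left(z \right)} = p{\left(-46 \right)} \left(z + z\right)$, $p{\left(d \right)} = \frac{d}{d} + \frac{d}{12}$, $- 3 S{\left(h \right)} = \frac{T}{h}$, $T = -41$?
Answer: $\frac{2 \sqrt{152990915}}{15} \approx 1649.2$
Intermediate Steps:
$S{\left(h \right)} = \frac{41}{3 h}$ ($S{\left(h \right)} = - \frac{\left(-41\right) \frac{1}{h}}{3} = \frac{41}{3 h}$)
$p{\left(d \right)} = 1 + \frac{d}{12}$ ($p{\left(d \right)} = 1 + d \frac{1}{12} = 1 + \frac{d}{12}$)
$B{\left(z \right)} = - \frac{17 z}{3}$ ($B{\left(z \right)} = \left(1 + \frac{1}{12} \left(-46\right)\right) \left(z + z\right) = \left(1 - \frac{23}{6}\right) 2 z = - \frac{17 \cdot 2 z}{6} = - \frac{17 z}{3}$)
$\sqrt{B{\left(S{\left(-5 \right)} \right)} + 2719823} = \sqrt{- \frac{17 \frac{41}{3 \left(-5\right)}}{3} + 2719823} = \sqrt{- \frac{17 \cdot \frac{41}{3} \left(- \frac{1}{5}\right)}{3} + 2719823} = \sqrt{\left(- \frac{17}{3}\right) \left(- \frac{41}{15}\right) + 2719823} = \sqrt{\frac{697}{45} + 2719823} = \sqrt{\frac{122392732}{45}} = \frac{2 \sqrt{152990915}}{15}$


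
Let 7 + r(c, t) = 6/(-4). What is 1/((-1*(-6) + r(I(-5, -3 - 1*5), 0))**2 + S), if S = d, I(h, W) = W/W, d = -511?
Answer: -4/2019 ≈ -0.0019812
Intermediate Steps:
I(h, W) = 1
r(c, t) = -17/2 (r(c, t) = -7 + 6/(-4) = -7 + 6*(-1/4) = -7 - 3/2 = -17/2)
S = -511
1/((-1*(-6) + r(I(-5, -3 - 1*5), 0))**2 + S) = 1/((-1*(-6) - 17/2)**2 - 511) = 1/((6 - 17/2)**2 - 511) = 1/((-5/2)**2 - 511) = 1/(25/4 - 511) = 1/(-2019/4) = -4/2019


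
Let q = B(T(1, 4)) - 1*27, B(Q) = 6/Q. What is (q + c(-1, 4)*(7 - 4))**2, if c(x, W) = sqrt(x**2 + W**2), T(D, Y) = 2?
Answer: 729 - 144*sqrt(17) ≈ 135.27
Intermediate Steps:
c(x, W) = sqrt(W**2 + x**2)
q = -24 (q = 6/2 - 1*27 = 6*(1/2) - 27 = 3 - 27 = -24)
(q + c(-1, 4)*(7 - 4))**2 = (-24 + sqrt(4**2 + (-1)**2)*(7 - 4))**2 = (-24 + sqrt(16 + 1)*3)**2 = (-24 + sqrt(17)*3)**2 = (-24 + 3*sqrt(17))**2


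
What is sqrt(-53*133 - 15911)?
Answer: 4*I*sqrt(1435) ≈ 151.53*I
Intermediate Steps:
sqrt(-53*133 - 15911) = sqrt(-7049 - 15911) = sqrt(-22960) = 4*I*sqrt(1435)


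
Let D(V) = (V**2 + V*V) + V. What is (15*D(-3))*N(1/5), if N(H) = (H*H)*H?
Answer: 9/5 ≈ 1.8000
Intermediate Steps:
D(V) = V + 2*V**2 (D(V) = (V**2 + V**2) + V = 2*V**2 + V = V + 2*V**2)
N(H) = H**3 (N(H) = H**2*H = H**3)
(15*D(-3))*N(1/5) = (15*(-3*(1 + 2*(-3))))*(1/5)**3 = (15*(-3*(1 - 6)))*(1/5)**3 = (15*(-3*(-5)))*(1/125) = (15*15)*(1/125) = 225*(1/125) = 9/5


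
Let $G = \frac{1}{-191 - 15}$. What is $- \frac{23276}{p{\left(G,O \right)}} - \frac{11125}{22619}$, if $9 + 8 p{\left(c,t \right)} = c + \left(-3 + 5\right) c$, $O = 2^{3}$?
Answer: $\frac{867618123787}{42003483} \approx 20656.0$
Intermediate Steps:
$G = - \frac{1}{206}$ ($G = \frac{1}{-206} = - \frac{1}{206} \approx -0.0048544$)
$O = 8$
$p{\left(c,t \right)} = - \frac{9}{8} + \frac{3 c}{8}$ ($p{\left(c,t \right)} = - \frac{9}{8} + \frac{c + \left(-3 + 5\right) c}{8} = - \frac{9}{8} + \frac{c + 2 c}{8} = - \frac{9}{8} + \frac{3 c}{8}$)
$- \frac{23276}{p{\left(G,O \right)}} - \frac{11125}{22619} = - \frac{23276}{- \frac{9}{8} + \frac{3}{8} \left(- \frac{1}{206}\right)} - \frac{11125}{22619} = - \frac{23276}{- \frac{9}{8} - \frac{3}{1648}} - \frac{11125}{22619} = - \frac{23276}{- \frac{1857}{1648}} - \frac{11125}{22619} = \left(-23276\right) \left(- \frac{1648}{1857}\right) - \frac{11125}{22619} = \frac{38358848}{1857} - \frac{11125}{22619} = \frac{867618123787}{42003483}$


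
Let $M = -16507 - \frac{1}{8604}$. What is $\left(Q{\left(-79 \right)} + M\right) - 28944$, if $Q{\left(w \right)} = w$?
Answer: $- \frac{391740121}{8604} \approx -45530.0$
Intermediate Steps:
$M = - \frac{142026229}{8604}$ ($M = -16507 - \frac{1}{8604} = - \frac{142026229}{8604} \approx -16507.0$)
$\left(Q{\left(-79 \right)} + M\right) - 28944 = \left(-79 - \frac{142026229}{8604}\right) - 28944 = - \frac{142705945}{8604} - 28944 = - \frac{391740121}{8604}$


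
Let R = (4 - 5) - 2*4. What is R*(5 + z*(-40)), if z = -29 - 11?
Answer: -14445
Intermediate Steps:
z = -40
R = -9 (R = -1 - 8 = -9)
R*(5 + z*(-40)) = -9*(5 - 40*(-40)) = -9*(5 + 1600) = -9*1605 = -14445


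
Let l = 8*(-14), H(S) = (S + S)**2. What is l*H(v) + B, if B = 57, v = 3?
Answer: -3975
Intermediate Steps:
H(S) = 4*S**2 (H(S) = (2*S)**2 = 4*S**2)
l = -112
l*H(v) + B = -448*3**2 + 57 = -448*9 + 57 = -112*36 + 57 = -4032 + 57 = -3975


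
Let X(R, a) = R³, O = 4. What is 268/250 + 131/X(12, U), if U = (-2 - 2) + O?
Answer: 247927/216000 ≈ 1.1478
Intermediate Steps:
U = 0 (U = (-2 - 2) + 4 = -4 + 4 = 0)
268/250 + 131/X(12, U) = 268/250 + 131/(12³) = 268*(1/250) + 131/1728 = 134/125 + 131*(1/1728) = 134/125 + 131/1728 = 247927/216000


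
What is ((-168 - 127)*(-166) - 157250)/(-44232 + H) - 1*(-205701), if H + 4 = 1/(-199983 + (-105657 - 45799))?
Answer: 639583675603805/3109251121 ≈ 2.0570e+5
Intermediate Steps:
H = -1405757/351439 (H = -4 + 1/(-199983 + (-105657 - 45799)) = -4 + 1/(-199983 - 151456) = -4 + 1/(-351439) = -4 - 1/351439 = -1405757/351439 ≈ -4.0000)
((-168 - 127)*(-166) - 157250)/(-44232 + H) - 1*(-205701) = ((-168 - 127)*(-166) - 157250)/(-44232 - 1405757/351439) - 1*(-205701) = (-295*(-166) - 157250)/(-15546255605/351439) + 205701 = (48970 - 157250)*(-351439/15546255605) + 205701 = -108280*(-351439/15546255605) + 205701 = 7610762984/3109251121 + 205701 = 639583675603805/3109251121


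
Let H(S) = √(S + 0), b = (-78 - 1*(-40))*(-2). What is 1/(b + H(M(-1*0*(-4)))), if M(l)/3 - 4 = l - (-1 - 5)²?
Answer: 19/1468 - I*√6/1468 ≈ 0.012943 - 0.0016686*I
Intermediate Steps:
M(l) = -96 + 3*l (M(l) = 12 + 3*(l - (-1 - 5)²) = 12 + 3*(l - 1*(-6)²) = 12 + 3*(l - 1*36) = 12 + 3*(l - 36) = 12 + 3*(-36 + l) = 12 + (-108 + 3*l) = -96 + 3*l)
b = 76 (b = (-78 + 40)*(-2) = -38*(-2) = 76)
H(S) = √S
1/(b + H(M(-1*0*(-4)))) = 1/(76 + √(-96 + 3*(-1*0*(-4)))) = 1/(76 + √(-96 + 3*(0*(-4)))) = 1/(76 + √(-96 + 3*0)) = 1/(76 + √(-96 + 0)) = 1/(76 + √(-96)) = 1/(76 + 4*I*√6)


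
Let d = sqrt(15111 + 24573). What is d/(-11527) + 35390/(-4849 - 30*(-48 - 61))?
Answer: -35390/1579 - 2*sqrt(9921)/11527 ≈ -22.430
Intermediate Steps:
d = 2*sqrt(9921) (d = sqrt(39684) = 2*sqrt(9921) ≈ 199.21)
d/(-11527) + 35390/(-4849 - 30*(-48 - 61)) = (2*sqrt(9921))/(-11527) + 35390/(-4849 - 30*(-48 - 61)) = (2*sqrt(9921))*(-1/11527) + 35390/(-4849 - 30*(-109)) = -2*sqrt(9921)/11527 + 35390/(-4849 - 1*(-3270)) = -2*sqrt(9921)/11527 + 35390/(-4849 + 3270) = -2*sqrt(9921)/11527 + 35390/(-1579) = -2*sqrt(9921)/11527 + 35390*(-1/1579) = -2*sqrt(9921)/11527 - 35390/1579 = -35390/1579 - 2*sqrt(9921)/11527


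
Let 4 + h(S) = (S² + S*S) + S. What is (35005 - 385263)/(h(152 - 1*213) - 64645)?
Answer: 175129/28634 ≈ 6.1161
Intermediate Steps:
h(S) = -4 + S + 2*S² (h(S) = -4 + ((S² + S*S) + S) = -4 + ((S² + S²) + S) = -4 + (2*S² + S) = -4 + (S + 2*S²) = -4 + S + 2*S²)
(35005 - 385263)/(h(152 - 1*213) - 64645) = (35005 - 385263)/((-4 + (152 - 1*213) + 2*(152 - 1*213)²) - 64645) = -350258/((-4 + (152 - 213) + 2*(152 - 213)²) - 64645) = -350258/((-4 - 61 + 2*(-61)²) - 64645) = -350258/((-4 - 61 + 2*3721) - 64645) = -350258/((-4 - 61 + 7442) - 64645) = -350258/(7377 - 64645) = -350258/(-57268) = -350258*(-1/57268) = 175129/28634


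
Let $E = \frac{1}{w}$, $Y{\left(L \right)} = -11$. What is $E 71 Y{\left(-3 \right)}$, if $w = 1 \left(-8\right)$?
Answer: $\frac{781}{8} \approx 97.625$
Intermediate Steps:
$w = -8$
$E = - \frac{1}{8}$ ($E = \frac{1}{-8} = - \frac{1}{8} \approx -0.125$)
$E 71 Y{\left(-3 \right)} = \left(- \frac{1}{8}\right) 71 \left(-11\right) = \left(- \frac{71}{8}\right) \left(-11\right) = \frac{781}{8}$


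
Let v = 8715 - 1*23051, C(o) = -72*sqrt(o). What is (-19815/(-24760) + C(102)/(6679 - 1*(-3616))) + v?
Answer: -70987909/4952 - 72*sqrt(102)/10295 ≈ -14335.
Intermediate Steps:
v = -14336 (v = 8715 - 23051 = -14336)
(-19815/(-24760) + C(102)/(6679 - 1*(-3616))) + v = (-19815/(-24760) + (-72*sqrt(102))/(6679 - 1*(-3616))) - 14336 = (-19815*(-1/24760) + (-72*sqrt(102))/(6679 + 3616)) - 14336 = (3963/4952 - 72*sqrt(102)/10295) - 14336 = -70987909/4952 - 72*sqrt(102)/10295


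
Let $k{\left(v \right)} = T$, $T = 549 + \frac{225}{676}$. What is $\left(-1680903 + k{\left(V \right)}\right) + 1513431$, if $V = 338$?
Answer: $- \frac{112839723}{676} \approx -1.6692 \cdot 10^{5}$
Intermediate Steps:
$T = \frac{371349}{676}$ ($T = 549 + 225 \cdot \frac{1}{676} = 549 + \frac{225}{676} = \frac{371349}{676} \approx 549.33$)
$k{\left(v \right)} = \frac{371349}{676}$
$\left(-1680903 + k{\left(V \right)}\right) + 1513431 = \left(-1680903 + \frac{371349}{676}\right) + 1513431 = - \frac{1135919079}{676} + 1513431 = - \frac{112839723}{676}$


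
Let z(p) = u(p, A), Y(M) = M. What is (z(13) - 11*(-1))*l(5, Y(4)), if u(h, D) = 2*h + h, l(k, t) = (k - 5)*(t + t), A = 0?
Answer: 0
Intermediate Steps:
l(k, t) = 2*t*(-5 + k) (l(k, t) = (-5 + k)*(2*t) = 2*t*(-5 + k))
u(h, D) = 3*h
z(p) = 3*p
(z(13) - 11*(-1))*l(5, Y(4)) = (3*13 - 11*(-1))*(2*4*(-5 + 5)) = (39 + 11)*(2*4*0) = 50*0 = 0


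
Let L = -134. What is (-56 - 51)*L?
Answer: 14338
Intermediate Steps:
(-56 - 51)*L = (-56 - 51)*(-134) = -107*(-134) = 14338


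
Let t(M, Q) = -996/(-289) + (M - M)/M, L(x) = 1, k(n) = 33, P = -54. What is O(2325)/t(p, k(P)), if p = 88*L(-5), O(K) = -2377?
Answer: -686953/996 ≈ -689.71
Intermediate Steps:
p = 88 (p = 88*1 = 88)
t(M, Q) = 996/289 (t(M, Q) = -996*(-1/289) + 0/M = 996/289 + 0 = 996/289)
O(2325)/t(p, k(P)) = -2377/996/289 = -2377*289/996 = -686953/996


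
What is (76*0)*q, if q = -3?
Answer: 0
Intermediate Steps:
(76*0)*q = (76*0)*(-3) = 0*(-3) = 0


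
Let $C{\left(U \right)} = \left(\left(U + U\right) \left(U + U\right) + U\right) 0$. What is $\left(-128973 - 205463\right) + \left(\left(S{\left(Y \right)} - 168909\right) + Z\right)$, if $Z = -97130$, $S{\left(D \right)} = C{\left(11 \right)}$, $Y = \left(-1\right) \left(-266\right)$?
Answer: $-600475$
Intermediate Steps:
$Y = 266$
$C{\left(U \right)} = 0$ ($C{\left(U \right)} = \left(2 U 2 U + U\right) 0 = \left(4 U^{2} + U\right) 0 = \left(U + 4 U^{2}\right) 0 = 0$)
$S{\left(D \right)} = 0$
$\left(-128973 - 205463\right) + \left(\left(S{\left(Y \right)} - 168909\right) + Z\right) = \left(-128973 - 205463\right) + \left(\left(0 - 168909\right) - 97130\right) = -334436 - 266039 = -600475$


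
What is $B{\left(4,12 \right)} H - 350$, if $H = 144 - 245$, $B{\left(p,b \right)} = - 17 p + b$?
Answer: $5306$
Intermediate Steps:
$B{\left(p,b \right)} = b - 17 p$
$H = -101$ ($H = 144 - 245 = -101$)
$B{\left(4,12 \right)} H - 350 = \left(12 - 68\right) \left(-101\right) - 350 = \left(-56\right) \left(-101\right) - 350 = 5656 - 350 = 5306$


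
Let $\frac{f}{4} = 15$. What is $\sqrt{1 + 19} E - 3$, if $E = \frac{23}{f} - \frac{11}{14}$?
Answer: $-3 - \frac{169 \sqrt{5}}{210} \approx -4.7995$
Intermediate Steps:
$f = 60$ ($f = 4 \cdot 15 = 60$)
$E = - \frac{169}{420}$ ($E = \frac{23}{60} - \frac{11}{14} = - \frac{169}{420} \approx -0.40238$)
$\sqrt{1 + 19} E - 3 = \sqrt{1 + 19} \left(- \frac{169}{420}\right) - 3 = \sqrt{20} \left(- \frac{169}{420}\right) - 3 = 2 \sqrt{5} \left(- \frac{169}{420}\right) - 3 = - \frac{169 \sqrt{5}}{210} - 3 = -3 - \frac{169 \sqrt{5}}{210}$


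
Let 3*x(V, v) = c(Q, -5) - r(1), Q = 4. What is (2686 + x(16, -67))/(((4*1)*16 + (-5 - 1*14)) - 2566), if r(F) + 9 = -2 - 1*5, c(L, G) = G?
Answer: -8069/7563 ≈ -1.0669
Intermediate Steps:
r(F) = -16 (r(F) = -9 + (-2 - 1*5) = -9 + (-2 - 5) = -9 - 7 = -16)
x(V, v) = 11/3 (x(V, v) = (-5 - 1*(-16))/3 = (-5 + 16)/3 = (1/3)*11 = 11/3)
(2686 + x(16, -67))/(((4*1)*16 + (-5 - 1*14)) - 2566) = (2686 + 11/3)/(((4*1)*16 + (-5 - 1*14)) - 2566) = 8069/(3*((4*16 + (-5 - 14)) - 2566)) = 8069/(3*((64 - 19) - 2566)) = 8069/(3*(45 - 2566)) = (8069/3)/(-2521) = (8069/3)*(-1/2521) = -8069/7563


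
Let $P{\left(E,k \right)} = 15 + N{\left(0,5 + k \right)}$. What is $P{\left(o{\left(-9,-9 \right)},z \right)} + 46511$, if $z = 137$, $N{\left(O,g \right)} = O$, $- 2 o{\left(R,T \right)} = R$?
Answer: $46526$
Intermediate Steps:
$o{\left(R,T \right)} = - \frac{R}{2}$
$P{\left(E,k \right)} = 15$ ($P{\left(E,k \right)} = 15 + 0 = 15$)
$P{\left(o{\left(-9,-9 \right)},z \right)} + 46511 = 15 + 46511 = 46526$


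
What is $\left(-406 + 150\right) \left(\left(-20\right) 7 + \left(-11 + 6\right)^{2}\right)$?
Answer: $29440$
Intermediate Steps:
$\left(-406 + 150\right) \left(\left(-20\right) 7 + \left(-11 + 6\right)^{2}\right) = - 256 \left(-140 + \left(-5\right)^{2}\right) = - 256 \left(-140 + 25\right) = \left(-256\right) \left(-115\right) = 29440$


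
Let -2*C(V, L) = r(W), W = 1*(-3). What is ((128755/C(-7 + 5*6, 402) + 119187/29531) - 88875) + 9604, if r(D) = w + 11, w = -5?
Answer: -10824762047/88593 ≈ -1.2219e+5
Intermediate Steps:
W = -3
r(D) = 6 (r(D) = -5 + 11 = 6)
C(V, L) = -3 (C(V, L) = -½*6 = -3)
((128755/C(-7 + 5*6, 402) + 119187/29531) - 88875) + 9604 = ((128755/(-3) + 119187/29531) - 88875) + 9604 = ((128755*(-⅓) + 119187*(1/29531)) - 88875) + 9604 = ((-128755/3 + 119187/29531) - 88875) + 9604 = (-3801906344/88593 - 88875) + 9604 = -11675609219/88593 + 9604 = -10824762047/88593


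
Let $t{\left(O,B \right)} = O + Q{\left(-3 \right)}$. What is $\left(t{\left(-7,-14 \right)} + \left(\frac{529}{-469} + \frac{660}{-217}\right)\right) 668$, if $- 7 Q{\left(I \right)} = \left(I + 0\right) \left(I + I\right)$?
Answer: $- \frac{133451704}{14539} \approx -9178.9$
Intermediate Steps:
$Q{\left(I \right)} = - \frac{2 I^{2}}{7}$ ($Q{\left(I \right)} = - \frac{\left(I + 0\right) \left(I + I\right)}{7} = - \frac{I 2 I}{7} = - \frac{2 I^{2}}{7}$)
$t{\left(O,B \right)} = - \frac{18}{7} + O$ ($t{\left(O,B \right)} = O - \frac{2 \left(-3\right)^{2}}{7} = O - \frac{18}{7} = - \frac{18}{7} + O$)
$\left(t{\left(-7,-14 \right)} + \left(\frac{529}{-469} + \frac{660}{-217}\right)\right) 668 = \left(\left(- \frac{18}{7} - 7\right) + \left(\frac{529}{-469} + \frac{660}{-217}\right)\right) 668 = \left(- \frac{67}{7} + \left(529 \left(- \frac{1}{469}\right) + 660 \left(- \frac{1}{217}\right)\right)\right) 668 = \left(- \frac{67}{7} - \frac{60619}{14539}\right) 668 = \left(- \frac{199778}{14539}\right) 668 = - \frac{133451704}{14539}$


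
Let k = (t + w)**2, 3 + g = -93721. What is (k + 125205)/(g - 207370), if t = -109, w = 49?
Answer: -128805/301094 ≈ -0.42779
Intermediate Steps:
g = -93724 (g = -3 - 93721 = -93724)
k = 3600 (k = (-109 + 49)**2 = (-60)**2 = 3600)
(k + 125205)/(g - 207370) = (3600 + 125205)/(-93724 - 207370) = 128805/(-301094) = 128805*(-1/301094) = -128805/301094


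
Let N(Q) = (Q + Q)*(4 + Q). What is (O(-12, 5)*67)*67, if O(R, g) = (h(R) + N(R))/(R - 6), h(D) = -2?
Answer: -426455/9 ≈ -47384.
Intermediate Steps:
N(Q) = 2*Q*(4 + Q) (N(Q) = (2*Q)*(4 + Q) = 2*Q*(4 + Q))
O(R, g) = (-2 + 2*R*(4 + R))/(-6 + R) (O(R, g) = (-2 + 2*R*(4 + R))/(R - 6) = (-2 + 2*R*(4 + R))/(-6 + R))
(O(-12, 5)*67)*67 = ((2*(-1 - 12*(4 - 12))/(-6 - 12))*67)*67 = ((2*(-1 - 12*(-8))/(-18))*67)*67 = ((2*(-1/18)*(-1 + 96))*67)*67 = ((2*(-1/18)*95)*67)*67 = -95/9*67*67 = -6365/9*67 = -426455/9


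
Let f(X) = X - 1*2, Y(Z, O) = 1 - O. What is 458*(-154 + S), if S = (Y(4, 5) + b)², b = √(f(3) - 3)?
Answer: -64120 - 3664*I*√2 ≈ -64120.0 - 5181.7*I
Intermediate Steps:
f(X) = -2 + X (f(X) = X - 2 = -2 + X)
b = I*√2 (b = √((-2 + 3) - 3) = √(1 - 3) = √(-2) = I*√2 ≈ 1.4142*I)
S = (-4 + I*√2)² (S = ((1 - 1*5) + I*√2)² = ((1 - 5) + I*√2)² = (-4 + I*√2)² ≈ 14.0 - 11.314*I)
458*(-154 + S) = 458*(-154 + (4 - I*√2)²) = -70532 + 458*(4 - I*√2)²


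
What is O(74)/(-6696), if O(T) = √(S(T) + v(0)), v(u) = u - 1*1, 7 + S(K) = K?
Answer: -√66/6696 ≈ -0.0012133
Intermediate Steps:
S(K) = -7 + K
v(u) = -1 + u (v(u) = u - 1 = -1 + u)
O(T) = √(-8 + T) (O(T) = √((-7 + T) + (-1 + 0)) = √((-7 + T) - 1) = √(-8 + T))
O(74)/(-6696) = √(-8 + 74)/(-6696) = √66*(-1/6696) = -√66/6696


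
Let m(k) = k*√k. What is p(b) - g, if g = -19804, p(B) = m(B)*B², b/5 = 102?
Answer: 19804 + 132651000*√510 ≈ 2.9957e+9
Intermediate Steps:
b = 510 (b = 5*102 = 510)
m(k) = k^(3/2)
p(B) = B^(7/2) (p(B) = B^(3/2)*B² = B^(7/2))
p(b) - g = 510^(7/2) - 1*(-19804) = 132651000*√510 + 19804 = 19804 + 132651000*√510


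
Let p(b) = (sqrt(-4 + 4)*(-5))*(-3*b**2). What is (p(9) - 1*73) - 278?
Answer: -351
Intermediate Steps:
p(b) = 0 (p(b) = (sqrt(0)*(-5))*(-3*b**2) = (0*(-5))*(-3*b**2) = 0*(-3*b**2) = 0)
(p(9) - 1*73) - 278 = (0 - 1*73) - 278 = (0 - 73) - 278 = -73 - 278 = -351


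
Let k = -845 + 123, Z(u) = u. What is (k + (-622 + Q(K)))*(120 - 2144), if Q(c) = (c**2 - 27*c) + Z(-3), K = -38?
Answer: -2272952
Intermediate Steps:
k = -722
Q(c) = -3 + c**2 - 27*c (Q(c) = (c**2 - 27*c) - 3 = -3 + c**2 - 27*c)
(k + (-622 + Q(K)))*(120 - 2144) = (-722 + (-622 + (-3 + (-38)**2 - 27*(-38))))*(120 - 2144) = (-722 + (-622 + (-3 + 1444 + 1026)))*(-2024) = (-722 + (-622 + 2467))*(-2024) = (-722 + 1845)*(-2024) = 1123*(-2024) = -2272952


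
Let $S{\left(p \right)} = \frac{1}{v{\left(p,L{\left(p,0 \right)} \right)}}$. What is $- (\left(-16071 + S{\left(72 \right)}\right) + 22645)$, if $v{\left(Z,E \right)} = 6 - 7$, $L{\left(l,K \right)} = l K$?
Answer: $-6573$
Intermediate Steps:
$L{\left(l,K \right)} = K l$
$v{\left(Z,E \right)} = -1$ ($v{\left(Z,E \right)} = 6 - 7 = -1$)
$S{\left(p \right)} = -1$ ($S{\left(p \right)} = \frac{1}{-1} = -1$)
$- (\left(-16071 + S{\left(72 \right)}\right) + 22645) = - (\left(-16071 - 1\right) + 22645) = - (-16072 + 22645) = \left(-1\right) 6573 = -6573$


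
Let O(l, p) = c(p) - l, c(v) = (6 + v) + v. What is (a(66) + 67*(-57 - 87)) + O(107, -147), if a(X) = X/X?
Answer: -10042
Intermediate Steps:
c(v) = 6 + 2*v
O(l, p) = 6 - l + 2*p (O(l, p) = (6 + 2*p) - l = 6 - l + 2*p)
a(X) = 1
(a(66) + 67*(-57 - 87)) + O(107, -147) = (1 + 67*(-57 - 87)) + (6 - 1*107 + 2*(-147)) = (1 + 67*(-144)) + (6 - 107 - 294) = (1 - 9648) - 395 = -9647 - 395 = -10042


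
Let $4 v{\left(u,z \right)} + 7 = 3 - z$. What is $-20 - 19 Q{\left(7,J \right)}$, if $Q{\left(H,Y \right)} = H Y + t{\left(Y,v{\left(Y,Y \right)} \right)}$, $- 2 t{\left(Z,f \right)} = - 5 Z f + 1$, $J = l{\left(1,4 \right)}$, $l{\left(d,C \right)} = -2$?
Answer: $208$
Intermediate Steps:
$v{\left(u,z \right)} = -1 - \frac{z}{4}$ ($v{\left(u,z \right)} = - \frac{7}{4} + \frac{3 - z}{4} = - \frac{7}{4} - \left(- \frac{3}{4} + \frac{z}{4}\right) = -1 - \frac{z}{4}$)
$J = -2$
$t{\left(Z,f \right)} = - \frac{1}{2} + \frac{5 Z f}{2}$ ($t{\left(Z,f \right)} = - \frac{- 5 Z f + 1}{2} = - \frac{1 - 5 Z f}{2} = - \frac{1}{2} + \frac{5 Z f}{2}$)
$Q{\left(H,Y \right)} = - \frac{1}{2} + H Y + \frac{5 Y \left(-1 - \frac{Y}{4}\right)}{2}$ ($Q{\left(H,Y \right)} = H Y + \left(- \frac{1}{2} + \frac{5 Y \left(-1 - \frac{Y}{4}\right)}{2}\right) = - \frac{1}{2} + H Y + \frac{5 Y \left(-1 - \frac{Y}{4}\right)}{2}$)
$-20 - 19 Q{\left(7,J \right)} = -20 - 19 \left(- \frac{1}{2} + 7 \left(-2\right) - - \frac{5 \left(4 - 2\right)}{4}\right) = -20 - 19 \left(- \frac{1}{2} - 14 - \left(- \frac{5}{4}\right) 2\right) = -20 - 19 \left(- \frac{1}{2} - 14 + \frac{5}{2}\right) = -20 - -228 = -20 + 228 = 208$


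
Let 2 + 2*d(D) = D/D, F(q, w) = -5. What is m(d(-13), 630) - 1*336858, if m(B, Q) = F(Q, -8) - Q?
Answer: -337493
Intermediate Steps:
d(D) = -½ (d(D) = -1 + (D/D)/2 = -1 + (½)*1 = -1 + ½ = -½)
m(B, Q) = -5 - Q
m(d(-13), 630) - 1*336858 = (-5 - 1*630) - 1*336858 = (-5 - 630) - 336858 = -635 - 336858 = -337493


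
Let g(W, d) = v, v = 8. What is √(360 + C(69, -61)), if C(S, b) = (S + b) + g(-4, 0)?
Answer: 2*√94 ≈ 19.391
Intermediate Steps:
g(W, d) = 8
C(S, b) = 8 + S + b (C(S, b) = (S + b) + 8 = 8 + S + b)
√(360 + C(69, -61)) = √(360 + (8 + 69 - 61)) = √(360 + 16) = √376 = 2*√94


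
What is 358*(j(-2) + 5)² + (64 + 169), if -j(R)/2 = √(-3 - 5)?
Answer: -2273 - 14320*I*√2 ≈ -2273.0 - 20252.0*I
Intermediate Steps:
j(R) = -4*I*√2 (j(R) = -2*√(-3 - 5) = -4*I*√2)
358*(j(-2) + 5)² + (64 + 169) = 358*(-4*I*√2 + 5)² + (64 + 169) = 358*(5 - 4*I*√2)² + 233 = 233 + 358*(5 - 4*I*√2)²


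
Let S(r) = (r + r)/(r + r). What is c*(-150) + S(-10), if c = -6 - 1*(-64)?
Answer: -8699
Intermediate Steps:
c = 58 (c = -6 + 64 = 58)
S(r) = 1 (S(r) = (2*r)/((2*r)) = (2*r)*(1/(2*r)) = 1)
c*(-150) + S(-10) = 58*(-150) + 1 = -8700 + 1 = -8699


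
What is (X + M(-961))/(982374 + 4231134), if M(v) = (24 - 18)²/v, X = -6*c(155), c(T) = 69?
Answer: -66315/835030198 ≈ -7.9416e-5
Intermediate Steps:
X = -414 (X = -6*69 = -414)
M(v) = 36/v (M(v) = 6²/v = 36/v)
(X + M(-961))/(982374 + 4231134) = (-414 + 36/(-961))/(982374 + 4231134) = (-414 + 36*(-1/961))/5213508 = (-414 - 36/961)*(1/5213508) = -397890/961*1/5213508 = -66315/835030198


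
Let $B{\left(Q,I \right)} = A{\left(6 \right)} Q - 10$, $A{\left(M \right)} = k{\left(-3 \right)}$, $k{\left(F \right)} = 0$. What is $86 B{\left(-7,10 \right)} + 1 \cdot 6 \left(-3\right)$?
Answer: $-878$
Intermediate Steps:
$A{\left(M \right)} = 0$
$B{\left(Q,I \right)} = -10$ ($B{\left(Q,I \right)} = 0 Q - 10 = 0 - 10 = -10$)
$86 B{\left(-7,10 \right)} + 1 \cdot 6 \left(-3\right) = 86 \left(-10\right) + 1 \cdot 6 \left(-3\right) = -860 + 6 \left(-3\right) = -860 - 18 = -878$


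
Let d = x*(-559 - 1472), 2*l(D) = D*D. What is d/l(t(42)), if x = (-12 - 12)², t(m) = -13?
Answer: -2339712/169 ≈ -13844.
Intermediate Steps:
x = 576 (x = (-24)² = 576)
l(D) = D²/2 (l(D) = (D*D)/2 = D²/2)
d = -1169856 (d = 576*(-559 - 1472) = 576*(-2031) = -1169856)
d/l(t(42)) = -1169856/((½)*(-13)²) = -1169856/((½)*169) = -1169856/169/2 = -1169856*2/169 = -2339712/169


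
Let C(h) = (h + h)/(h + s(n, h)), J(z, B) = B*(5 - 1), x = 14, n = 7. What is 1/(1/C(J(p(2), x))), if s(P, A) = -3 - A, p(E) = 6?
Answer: -112/3 ≈ -37.333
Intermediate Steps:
J(z, B) = 4*B (J(z, B) = B*4 = 4*B)
C(h) = -2*h/3 (C(h) = (h + h)/(h + (-3 - h)) = (2*h)/(-3) = (2*h)*(-⅓) = -2*h/3)
1/(1/C(J(p(2), x))) = 1/(1/(-8*14/3)) = 1/(1/(-⅔*56)) = 1/(1/(-112/3)) = 1/(-3/112) = -112/3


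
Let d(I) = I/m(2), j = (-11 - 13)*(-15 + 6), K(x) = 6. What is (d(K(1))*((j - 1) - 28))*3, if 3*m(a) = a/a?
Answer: 10098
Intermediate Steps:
m(a) = 1/3 (m(a) = (a/a)/3 = (1/3)*1 = 1/3)
j = 216 (j = -24*(-9) = 216)
d(I) = 3*I (d(I) = I/(1/3) = I*3 = 3*I)
(d(K(1))*((j - 1) - 28))*3 = ((3*6)*((216 - 1) - 28))*3 = (18*(215 - 28))*3 = (18*187)*3 = 3366*3 = 10098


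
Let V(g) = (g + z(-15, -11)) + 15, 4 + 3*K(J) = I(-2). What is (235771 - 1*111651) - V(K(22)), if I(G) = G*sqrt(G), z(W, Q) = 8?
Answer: 372295/3 + 2*I*sqrt(2)/3 ≈ 1.241e+5 + 0.94281*I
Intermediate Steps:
I(G) = G**(3/2)
K(J) = -4/3 - 2*I*sqrt(2)/3 (K(J) = -4/3 + (-2)**(3/2)/3 = -4/3 + (-2*I*sqrt(2))/3 = -4/3 - 2*I*sqrt(2)/3)
V(g) = 23 + g (V(g) = (g + 8) + 15 = (8 + g) + 15 = 23 + g)
(235771 - 1*111651) - V(K(22)) = (235771 - 1*111651) - (23 + (-4/3 - 2*I*sqrt(2)/3)) = (235771 - 111651) - (65/3 - 2*I*sqrt(2)/3) = 124120 + (-65/3 + 2*I*sqrt(2)/3) = 372295/3 + 2*I*sqrt(2)/3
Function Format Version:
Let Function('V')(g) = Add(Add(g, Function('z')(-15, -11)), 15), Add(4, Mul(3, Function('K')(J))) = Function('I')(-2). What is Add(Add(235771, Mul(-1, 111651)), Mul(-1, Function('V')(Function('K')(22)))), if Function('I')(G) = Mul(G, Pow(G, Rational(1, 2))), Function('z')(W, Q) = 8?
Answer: Add(Rational(372295, 3), Mul(Rational(2, 3), I, Pow(2, Rational(1, 2)))) ≈ Add(1.2410e+5, Mul(0.94281, I))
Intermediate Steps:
Function('I')(G) = Pow(G, Rational(3, 2))
Function('K')(J) = Add(Rational(-4, 3), Mul(Rational(-2, 3), I, Pow(2, Rational(1, 2)))) (Function('K')(J) = Add(Rational(-4, 3), Mul(Rational(1, 3), Pow(-2, Rational(3, 2)))) = Add(Rational(-4, 3), Mul(Rational(1, 3), Mul(-2, I, Pow(2, Rational(1, 2))))) = Add(Rational(-4, 3), Mul(Rational(-2, 3), I, Pow(2, Rational(1, 2)))))
Function('V')(g) = Add(23, g) (Function('V')(g) = Add(Add(g, 8), 15) = Add(Add(8, g), 15) = Add(23, g))
Add(Add(235771, Mul(-1, 111651)), Mul(-1, Function('V')(Function('K')(22)))) = Add(Add(235771, Mul(-1, 111651)), Mul(-1, Add(23, Add(Rational(-4, 3), Mul(Rational(-2, 3), I, Pow(2, Rational(1, 2))))))) = Add(Add(235771, -111651), Mul(-1, Add(Rational(65, 3), Mul(Rational(-2, 3), I, Pow(2, Rational(1, 2)))))) = Add(124120, Add(Rational(-65, 3), Mul(Rational(2, 3), I, Pow(2, Rational(1, 2))))) = Add(Rational(372295, 3), Mul(Rational(2, 3), I, Pow(2, Rational(1, 2))))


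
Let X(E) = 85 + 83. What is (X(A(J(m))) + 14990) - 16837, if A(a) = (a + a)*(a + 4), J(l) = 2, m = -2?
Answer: -1679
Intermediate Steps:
A(a) = 2*a*(4 + a) (A(a) = (2*a)*(4 + a) = 2*a*(4 + a))
X(E) = 168
(X(A(J(m))) + 14990) - 16837 = (168 + 14990) - 16837 = 15158 - 16837 = -1679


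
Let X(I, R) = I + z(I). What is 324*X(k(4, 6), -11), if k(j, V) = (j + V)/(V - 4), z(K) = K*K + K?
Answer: 11340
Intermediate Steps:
z(K) = K + K² (z(K) = K² + K = K + K²)
k(j, V) = (V + j)/(-4 + V)
X(I, R) = I + I*(1 + I)
324*X(k(4, 6), -11) = 324*(((6 + 4)/(-4 + 6))*(2 + (6 + 4)/(-4 + 6))) = 324*((10/2)*(2 + 10/2)) = 324*(((½)*10)*(2 + (½)*10)) = 324*(5*(2 + 5)) = 324*(5*7) = 324*35 = 11340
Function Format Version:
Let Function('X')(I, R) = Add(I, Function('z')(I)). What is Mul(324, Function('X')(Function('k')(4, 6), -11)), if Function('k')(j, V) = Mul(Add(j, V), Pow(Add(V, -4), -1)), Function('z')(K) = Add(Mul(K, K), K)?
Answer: 11340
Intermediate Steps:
Function('z')(K) = Add(K, Pow(K, 2)) (Function('z')(K) = Add(Pow(K, 2), K) = Add(K, Pow(K, 2)))
Function('k')(j, V) = Mul(Pow(Add(-4, V), -1), Add(V, j)) (Function('k')(j, V) = Mul(Add(V, j), Pow(Add(-4, V), -1)) = Mul(Pow(Add(-4, V), -1), Add(V, j)))
Function('X')(I, R) = Add(I, Mul(I, Add(1, I)))
Mul(324, Function('X')(Function('k')(4, 6), -11)) = Mul(324, Mul(Mul(Pow(Add(-4, 6), -1), Add(6, 4)), Add(2, Mul(Pow(Add(-4, 6), -1), Add(6, 4))))) = Mul(324, Mul(Mul(Pow(2, -1), 10), Add(2, Mul(Pow(2, -1), 10)))) = Mul(324, Mul(Mul(Rational(1, 2), 10), Add(2, Mul(Rational(1, 2), 10)))) = Mul(324, Mul(5, Add(2, 5))) = Mul(324, Mul(5, 7)) = Mul(324, 35) = 11340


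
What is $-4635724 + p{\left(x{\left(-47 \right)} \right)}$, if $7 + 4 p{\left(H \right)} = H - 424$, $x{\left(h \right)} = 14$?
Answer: $- \frac{18543313}{4} \approx -4.6358 \cdot 10^{6}$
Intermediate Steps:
$p{\left(H \right)} = - \frac{431}{4} + \frac{H}{4}$ ($p{\left(H \right)} = - \frac{7}{4} + \frac{H - 424}{4} = - \frac{7}{4} + \frac{-424 + H}{4} = - \frac{7}{4} + \left(-106 + \frac{H}{4}\right) = - \frac{431}{4} + \frac{H}{4}$)
$-4635724 + p{\left(x{\left(-47 \right)} \right)} = -4635724 + \left(- \frac{431}{4} + \frac{1}{4} \cdot 14\right) = -4635724 + \left(- \frac{431}{4} + \frac{7}{2}\right) = -4635724 - \frac{417}{4} = - \frac{18543313}{4}$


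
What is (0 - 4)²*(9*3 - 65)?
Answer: -608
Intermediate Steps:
(0 - 4)²*(9*3 - 65) = (-4)²*(27 - 65) = 16*(-38) = -608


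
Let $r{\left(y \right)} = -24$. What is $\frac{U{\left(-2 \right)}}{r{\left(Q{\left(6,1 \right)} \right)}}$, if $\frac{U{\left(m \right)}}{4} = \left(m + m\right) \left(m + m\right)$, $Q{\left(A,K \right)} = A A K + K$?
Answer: $- \frac{8}{3} \approx -2.6667$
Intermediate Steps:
$Q{\left(A,K \right)} = K + K A^{2}$ ($Q{\left(A,K \right)} = A^{2} K + K = K A^{2} + K = K + K A^{2}$)
$U{\left(m \right)} = 16 m^{2}$ ($U{\left(m \right)} = 4 \left(m + m\right) \left(m + m\right) = 4 \cdot 2 m 2 m = 4 \cdot 4 m^{2} = 16 m^{2}$)
$\frac{U{\left(-2 \right)}}{r{\left(Q{\left(6,1 \right)} \right)}} = \frac{16 \left(-2\right)^{2}}{-24} = 16 \cdot 4 \left(- \frac{1}{24}\right) = 64 \left(- \frac{1}{24}\right) = - \frac{8}{3}$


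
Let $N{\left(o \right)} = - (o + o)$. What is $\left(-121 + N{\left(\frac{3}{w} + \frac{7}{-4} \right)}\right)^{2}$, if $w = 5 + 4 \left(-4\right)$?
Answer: $\frac{6620329}{484} \approx 13678.0$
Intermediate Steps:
$w = -11$ ($w = 5 - 16 = -11$)
$N{\left(o \right)} = - 2 o$
$\left(-121 + N{\left(\frac{3}{w} + \frac{7}{-4} \right)}\right)^{2} = \left(-121 - 2 \left(\frac{3}{-11} + \frac{7}{-4}\right)\right)^{2} = \left(-121 - 2 \left(3 \left(- \frac{1}{11}\right) + 7 \left(- \frac{1}{4}\right)\right)\right)^{2} = \left(-121 - 2 \left(- \frac{3}{11} - \frac{7}{4}\right)\right)^{2} = \left(-121 - - \frac{89}{22}\right)^{2} = \left(-121 + \frac{89}{22}\right)^{2} = \left(- \frac{2573}{22}\right)^{2} = \frac{6620329}{484}$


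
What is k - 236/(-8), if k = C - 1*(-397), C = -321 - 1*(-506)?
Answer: 1223/2 ≈ 611.50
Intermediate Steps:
C = 185 (C = -321 + 506 = 185)
k = 582 (k = 185 - 1*(-397) = 185 + 397 = 582)
k - 236/(-8) = 582 - 236/(-8) = 582 - 236*(-1)/8 = 582 - 1*(-59/2) = 582 + 59/2 = 1223/2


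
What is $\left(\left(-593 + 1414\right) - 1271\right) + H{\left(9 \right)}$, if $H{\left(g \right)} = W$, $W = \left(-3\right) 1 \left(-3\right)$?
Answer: $-441$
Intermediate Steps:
$W = 9$ ($W = \left(-3\right) \left(-3\right) = 9$)
$H{\left(g \right)} = 9$
$\left(\left(-593 + 1414\right) - 1271\right) + H{\left(9 \right)} = \left(\left(-593 + 1414\right) - 1271\right) + 9 = \left(821 - 1271\right) + 9 = -450 + 9 = -441$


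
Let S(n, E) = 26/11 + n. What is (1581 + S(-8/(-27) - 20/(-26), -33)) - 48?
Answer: 5932153/3861 ≈ 1536.4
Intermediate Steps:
S(n, E) = 26/11 + n (S(n, E) = 26*(1/11) + n = 26/11 + n)
(1581 + S(-8/(-27) - 20/(-26), -33)) - 48 = (1581 + (26/11 + (-8/(-27) - 20/(-26)))) - 48 = (1581 + (26/11 + (-8*(-1/27) - 20*(-1/26)))) - 48 = (1581 + (26/11 + (8/27 + 10/13))) - 48 = (1581 + (26/11 + 374/351)) - 48 = (1581 + 13240/3861) - 48 = 6117481/3861 - 48 = 5932153/3861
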